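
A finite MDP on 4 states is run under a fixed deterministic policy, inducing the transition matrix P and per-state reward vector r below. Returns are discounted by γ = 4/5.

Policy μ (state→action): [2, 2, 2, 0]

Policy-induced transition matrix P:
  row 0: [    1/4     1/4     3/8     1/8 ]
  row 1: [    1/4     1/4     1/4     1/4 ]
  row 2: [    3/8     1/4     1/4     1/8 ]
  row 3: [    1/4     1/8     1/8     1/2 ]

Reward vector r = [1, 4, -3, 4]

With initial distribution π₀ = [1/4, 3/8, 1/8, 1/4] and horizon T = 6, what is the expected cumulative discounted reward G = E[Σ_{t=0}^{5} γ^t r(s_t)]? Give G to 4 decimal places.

G = 6.1571

t=0: π = [0.2500, 0.3750, 0.1250, 0.2500], E[r] = 2.3750, γ^t·E[r] = 2.375000, running G = 2.375000
t=1: π = [0.2656, 0.2188, 0.2500, 0.2656], E[r] = 1.4531, γ^t·E[r] = 1.162500, running G = 3.537500
t=2: π = [0.2813, 0.2168, 0.2500, 0.2520], E[r] = 1.4063, γ^t·E[r] = 0.900000, running G = 4.437500
t=3: π = [0.2813, 0.2185, 0.2537, 0.2466], E[r] = 1.3806, γ^t·E[r] = 0.706875, running G = 5.144375
t=4: π = [0.2817, 0.2192, 0.2543, 0.2448], E[r] = 1.3745, γ^t·E[r] = 0.563013, running G = 5.707388
t=5: π = [0.2818, 0.2194, 0.2546, 0.2442], E[r] = 1.3723, γ^t·E[r] = 0.449680, running G = 6.157068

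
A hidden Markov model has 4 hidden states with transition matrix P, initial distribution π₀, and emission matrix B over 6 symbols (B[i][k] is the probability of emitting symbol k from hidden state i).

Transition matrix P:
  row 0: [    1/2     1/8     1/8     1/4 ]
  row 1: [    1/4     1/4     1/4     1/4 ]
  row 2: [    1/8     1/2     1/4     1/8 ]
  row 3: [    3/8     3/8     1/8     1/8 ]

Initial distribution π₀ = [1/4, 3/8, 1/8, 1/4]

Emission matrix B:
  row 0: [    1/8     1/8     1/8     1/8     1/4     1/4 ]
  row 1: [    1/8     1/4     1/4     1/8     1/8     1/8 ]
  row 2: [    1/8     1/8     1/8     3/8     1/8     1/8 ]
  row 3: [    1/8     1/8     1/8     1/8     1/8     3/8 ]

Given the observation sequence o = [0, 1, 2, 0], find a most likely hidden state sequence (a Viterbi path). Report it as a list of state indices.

t=0: δ = [3.125e-02, 4.688e-02, 1.562e-02, 3.125e-02]  (obs o_0=0)
t=1: δ = [1.953e-03, 2.930e-03, 1.465e-03, 1.465e-03]  ψ = [0, 1, 1, 1]  (obs o_1=1)
t=2: δ = [1.221e-04, 1.831e-04, 9.155e-05, 9.155e-05]  ψ = [0, 1, 1, 1]  (obs o_2=2)
t=3: δ = [7.629e-06, 5.722e-06, 5.722e-06, 5.722e-06]  ψ = [0, 1, 1, 1]  (obs o_3=0)
backtrack: best end state = 0; path = [0, 0, 0, 0]

path = [0, 0, 0, 0]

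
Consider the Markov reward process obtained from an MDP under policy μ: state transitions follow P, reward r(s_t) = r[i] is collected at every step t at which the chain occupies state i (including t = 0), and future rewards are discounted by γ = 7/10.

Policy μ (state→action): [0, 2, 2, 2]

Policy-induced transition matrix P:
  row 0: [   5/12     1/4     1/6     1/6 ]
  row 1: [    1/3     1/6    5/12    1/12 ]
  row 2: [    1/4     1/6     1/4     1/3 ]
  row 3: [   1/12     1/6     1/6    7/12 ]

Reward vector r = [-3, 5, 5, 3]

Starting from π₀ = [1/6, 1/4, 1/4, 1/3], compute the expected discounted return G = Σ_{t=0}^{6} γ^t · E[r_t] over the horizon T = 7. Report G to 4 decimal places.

G = 7.8428

t=0: π = [0.1667, 0.2500, 0.2500, 0.3333], E[r] = 3.0000, γ^t·E[r] = 3.000000, running G = 3.000000
t=1: π = [0.2431, 0.1806, 0.2500, 0.3264], E[r] = 2.4028, γ^t·E[r] = 1.681944, running G = 4.681944
t=2: π = [0.2512, 0.1869, 0.2326, 0.3293], E[r] = 2.3322, γ^t·E[r] = 1.142766, running G = 5.824711
t=3: π = [0.2526, 0.1876, 0.2328, 0.3271], E[r] = 2.3254, γ^t·E[r] = 0.797621, running G = 6.622331
t=4: π = [0.2532, 0.1877, 0.2330, 0.3261], E[r] = 2.3221, γ^t·E[r] = 0.557528, running G = 7.179859
t=5: π = [0.2535, 0.1878, 0.2330, 0.3257], E[r] = 2.3206, γ^t·E[r] = 0.390021, running G = 7.569880
t=6: π = [0.2536, 0.1878, 0.2330, 0.3256], E[r] = 2.3200, γ^t·E[r] = 0.272944, running G = 7.842824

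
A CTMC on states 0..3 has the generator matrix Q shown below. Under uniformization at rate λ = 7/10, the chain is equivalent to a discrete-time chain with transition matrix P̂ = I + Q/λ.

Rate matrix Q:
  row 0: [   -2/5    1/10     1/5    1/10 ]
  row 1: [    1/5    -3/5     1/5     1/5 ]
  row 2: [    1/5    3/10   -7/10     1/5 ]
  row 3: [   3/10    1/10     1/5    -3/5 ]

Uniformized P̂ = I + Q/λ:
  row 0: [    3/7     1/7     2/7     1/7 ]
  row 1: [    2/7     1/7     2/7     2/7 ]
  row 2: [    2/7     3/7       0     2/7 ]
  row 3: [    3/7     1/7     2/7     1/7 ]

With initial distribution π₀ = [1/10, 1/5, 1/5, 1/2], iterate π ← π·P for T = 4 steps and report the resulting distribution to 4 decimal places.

π = [0.3673, 0.2065, 0.2221, 0.2041]

t=0: π = [0.1000, 0.2000, 0.2000, 0.5000]
t=1: π = [0.3714, 0.2000, 0.2286, 0.2000]
t=2: π = [0.3673, 0.2082, 0.2204, 0.2041]
t=3: π = [0.3673, 0.2058, 0.2227, 0.2041]
t=4: π = [0.3673, 0.2065, 0.2221, 0.2041]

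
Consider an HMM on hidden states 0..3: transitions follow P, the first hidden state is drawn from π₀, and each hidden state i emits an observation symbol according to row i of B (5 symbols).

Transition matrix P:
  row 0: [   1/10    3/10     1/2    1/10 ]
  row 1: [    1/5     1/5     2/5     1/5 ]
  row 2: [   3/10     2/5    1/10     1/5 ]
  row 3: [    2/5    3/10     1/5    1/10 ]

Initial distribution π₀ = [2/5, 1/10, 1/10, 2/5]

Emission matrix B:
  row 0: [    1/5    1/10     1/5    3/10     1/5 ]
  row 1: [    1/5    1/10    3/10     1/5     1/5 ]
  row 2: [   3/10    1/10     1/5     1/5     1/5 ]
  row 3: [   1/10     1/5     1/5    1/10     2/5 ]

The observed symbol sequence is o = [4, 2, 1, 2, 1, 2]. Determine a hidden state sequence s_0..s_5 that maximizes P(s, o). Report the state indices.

path = [3, 0, 2, 1, 2, 1]

t=0: δ = [8.000e-02, 2.000e-02, 2.000e-02, 1.600e-01]  (obs o_0=4)
t=1: δ = [1.280e-02, 1.440e-02, 8.000e-03, 3.200e-03]  ψ = [3, 3, 0, 3]  (obs o_1=2)
t=2: δ = [2.880e-04, 3.840e-04, 6.400e-04, 5.760e-04]  ψ = [1, 0, 0, 1]  (obs o_2=1)
t=3: δ = [4.608e-05, 7.680e-05, 3.072e-05, 2.560e-05]  ψ = [3, 2, 1, 2]  (obs o_3=2)
t=4: δ = [1.536e-06, 1.536e-06, 3.072e-06, 3.072e-06]  ψ = [1, 1, 1, 1]  (obs o_4=1)
t=5: δ = [2.458e-07, 3.686e-07, 1.536e-07, 1.229e-07]  ψ = [3, 2, 0, 2]  (obs o_5=2)
backtrack: best end state = 1; path = [3, 0, 2, 1, 2, 1]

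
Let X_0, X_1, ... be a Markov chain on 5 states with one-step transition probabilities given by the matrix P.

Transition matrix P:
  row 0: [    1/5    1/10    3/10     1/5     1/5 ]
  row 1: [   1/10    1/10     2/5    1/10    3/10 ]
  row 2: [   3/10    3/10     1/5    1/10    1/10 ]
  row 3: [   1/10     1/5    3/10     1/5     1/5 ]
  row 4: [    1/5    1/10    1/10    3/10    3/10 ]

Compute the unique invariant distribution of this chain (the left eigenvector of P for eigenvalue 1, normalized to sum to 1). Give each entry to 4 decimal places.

π = [0.1902, 0.1678, 0.2492, 0.1796, 0.2132]

Balance equations π_j = Σ_i π_i·P[i][j]:
  π_0 = 1/5·π_0 + 1/10·π_1 + 3/10·π_2 + 1/10·π_3 + 1/5·π_4
  π_1 = 1/10·π_0 + 1/10·π_1 + 3/10·π_2 + 1/5·π_3 + 1/10·π_4
  π_2 = 3/10·π_0 + 2/5·π_1 + 1/5·π_2 + 3/10·π_3 + 1/10·π_4
  π_3 = 1/5·π_0 + 1/10·π_1 + 1/10·π_2 + 1/5·π_3 + 3/10·π_4
  normalize: π_0 + π_1 + π_2 + π_3 + π_4 = 1
Solving the linear system gives exactly π = [306/1609, 270/1609, 401/1609, 289/1609, 343/1609].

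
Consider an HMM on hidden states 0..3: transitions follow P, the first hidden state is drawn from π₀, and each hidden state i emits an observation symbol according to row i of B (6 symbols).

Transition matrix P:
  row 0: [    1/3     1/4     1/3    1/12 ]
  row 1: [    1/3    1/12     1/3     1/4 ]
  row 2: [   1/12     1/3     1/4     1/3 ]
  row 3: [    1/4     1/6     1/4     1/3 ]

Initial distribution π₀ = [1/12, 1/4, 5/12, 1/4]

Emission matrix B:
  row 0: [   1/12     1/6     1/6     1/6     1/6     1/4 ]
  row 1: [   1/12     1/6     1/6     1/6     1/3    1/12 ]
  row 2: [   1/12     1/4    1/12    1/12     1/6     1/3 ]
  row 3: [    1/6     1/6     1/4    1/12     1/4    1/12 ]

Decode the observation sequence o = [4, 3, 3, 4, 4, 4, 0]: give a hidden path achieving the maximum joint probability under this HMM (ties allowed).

path = [1, 0, 0, 1, 3, 3, 3]

t=0: δ = [1.389e-02, 8.333e-02, 6.944e-02, 6.250e-02]  (obs o_0=4)
t=1: δ = [4.630e-03, 3.858e-03, 2.315e-03, 1.929e-03]  ψ = [1, 2, 1, 2]  (obs o_1=3)
t=2: δ = [2.572e-04, 1.929e-04, 1.286e-04, 8.038e-05]  ψ = [0, 0, 0, 1]  (obs o_2=3)
t=3: δ = [1.429e-05, 2.143e-05, 1.429e-05, 1.206e-05]  ψ = [0, 0, 0, 1]  (obs o_3=4)
t=4: δ = [1.191e-06, 1.588e-06, 1.191e-06, 1.340e-06]  ψ = [1, 2, 1, 1]  (obs o_4=4)
t=5: δ = [8.820e-08, 1.323e-07, 8.820e-08, 1.116e-07]  ψ = [1, 2, 1, 3]  (obs o_5=4)
t=6: δ = [3.675e-09, 2.450e-09, 3.675e-09, 6.202e-09]  ψ = [1, 2, 1, 3]  (obs o_6=0)
backtrack: best end state = 3; path = [1, 0, 0, 1, 3, 3, 3]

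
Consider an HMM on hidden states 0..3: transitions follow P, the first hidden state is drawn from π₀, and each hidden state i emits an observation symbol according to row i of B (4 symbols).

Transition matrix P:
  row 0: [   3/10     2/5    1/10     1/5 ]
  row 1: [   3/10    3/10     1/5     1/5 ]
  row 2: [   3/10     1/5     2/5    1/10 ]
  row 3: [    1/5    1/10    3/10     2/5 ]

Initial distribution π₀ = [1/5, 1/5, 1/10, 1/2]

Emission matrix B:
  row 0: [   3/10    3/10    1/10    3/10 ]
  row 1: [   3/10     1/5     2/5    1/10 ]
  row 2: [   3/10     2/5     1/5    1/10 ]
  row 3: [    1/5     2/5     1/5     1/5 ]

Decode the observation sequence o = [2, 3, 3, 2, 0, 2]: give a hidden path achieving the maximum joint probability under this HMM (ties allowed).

path = [1, 0, 0, 1, 0, 1]

t=0: δ = [2.000e-02, 8.000e-02, 2.000e-02, 1.000e-01]  (obs o_0=2)
t=1: δ = [7.200e-03, 2.400e-03, 3.000e-03, 8.000e-03]  ψ = [1, 1, 3, 3]  (obs o_1=3)
t=2: δ = [6.480e-04, 2.880e-04, 2.400e-04, 6.400e-04]  ψ = [0, 0, 3, 3]  (obs o_2=3)
t=3: δ = [1.944e-05, 1.037e-04, 3.840e-05, 5.120e-05]  ψ = [0, 0, 3, 3]  (obs o_3=2)
t=4: δ = [9.331e-06, 9.331e-06, 6.221e-06, 4.147e-06]  ψ = [1, 1, 1, 1]  (obs o_4=0)
t=5: δ = [2.799e-07, 1.493e-06, 4.977e-07, 3.732e-07]  ψ = [0, 0, 2, 0]  (obs o_5=2)
backtrack: best end state = 1; path = [1, 0, 0, 1, 0, 1]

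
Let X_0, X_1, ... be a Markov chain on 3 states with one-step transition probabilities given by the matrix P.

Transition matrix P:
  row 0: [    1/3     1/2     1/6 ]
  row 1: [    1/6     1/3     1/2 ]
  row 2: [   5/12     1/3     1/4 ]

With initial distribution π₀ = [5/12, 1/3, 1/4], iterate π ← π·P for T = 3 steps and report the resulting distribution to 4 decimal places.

t=0: π = [0.4167, 0.3333, 0.2500]
t=1: π = [0.2986, 0.4028, 0.2986]
t=2: π = [0.2911, 0.3831, 0.3258]
t=3: π = [0.2966, 0.3818, 0.3215]

π = [0.2966, 0.3818, 0.3215]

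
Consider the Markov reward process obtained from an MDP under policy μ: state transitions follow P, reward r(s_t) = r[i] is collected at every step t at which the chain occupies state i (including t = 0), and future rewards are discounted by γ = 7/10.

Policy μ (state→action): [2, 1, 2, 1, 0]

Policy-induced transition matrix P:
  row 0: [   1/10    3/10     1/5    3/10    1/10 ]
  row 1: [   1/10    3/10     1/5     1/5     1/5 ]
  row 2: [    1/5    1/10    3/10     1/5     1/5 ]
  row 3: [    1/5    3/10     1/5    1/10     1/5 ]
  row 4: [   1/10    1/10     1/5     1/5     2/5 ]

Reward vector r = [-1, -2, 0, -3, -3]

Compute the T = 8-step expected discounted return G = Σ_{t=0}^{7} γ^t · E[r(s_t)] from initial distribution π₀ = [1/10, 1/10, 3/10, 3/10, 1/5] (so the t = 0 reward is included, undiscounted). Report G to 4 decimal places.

t=0: π = [0.1000, 0.1000, 0.3000, 0.3000, 0.2000], E[r] = -1.8000, γ^t·E[r] = -1.800000, running G = -1.800000
t=1: π = [0.1600, 0.2000, 0.2300, 0.1800, 0.2300], E[r] = -1.7900, γ^t·E[r] = -1.253000, running G = -3.053000
t=2: π = [0.1410, 0.2080, 0.2230, 0.1980, 0.2300], E[r] = -1.8410, γ^t·E[r] = -0.902090, running G = -3.955090
t=3: π = [0.1421, 0.2094, 0.2223, 0.1943, 0.2319], E[r] = -1.8395, γ^t·E[r] = -0.630949, running G = -4.586039
t=4: π = [0.1417, 0.2092, 0.2222, 0.1948, 0.2322], E[r] = -1.8408, γ^t·E[r] = -0.441983, running G = -5.028022
t=5: π = [0.1417, 0.2091, 0.2222, 0.1947, 0.2323], E[r] = -1.8408, γ^t·E[r] = -0.309385, running G = -5.337407
t=6: π = [0.1417, 0.2091, 0.2222, 0.1947, 0.2323], E[r] = -1.8408, γ^t·E[r] = -0.216574, running G = -5.553981
t=7: π = [0.1417, 0.2091, 0.2222, 0.1947, 0.2323], E[r] = -1.8408, γ^t·E[r] = -0.151602, running G = -5.705582

G = -5.7056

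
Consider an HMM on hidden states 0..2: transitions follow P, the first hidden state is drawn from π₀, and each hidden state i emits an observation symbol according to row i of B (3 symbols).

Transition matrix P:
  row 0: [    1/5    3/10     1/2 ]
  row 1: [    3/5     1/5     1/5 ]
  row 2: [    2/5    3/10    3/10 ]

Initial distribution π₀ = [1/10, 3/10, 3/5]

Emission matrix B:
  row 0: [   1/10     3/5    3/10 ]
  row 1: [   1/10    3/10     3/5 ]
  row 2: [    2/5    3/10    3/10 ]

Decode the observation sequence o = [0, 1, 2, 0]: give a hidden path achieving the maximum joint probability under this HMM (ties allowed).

path = [2, 0, 2, 2]

t=0: δ = [1.000e-02, 3.000e-02, 2.400e-01]  (obs o_0=0)
t=1: δ = [5.760e-02, 2.160e-02, 2.160e-02]  ψ = [2, 2, 2]  (obs o_1=1)
t=2: δ = [3.888e-03, 1.037e-02, 8.640e-03]  ψ = [1, 0, 0]  (obs o_2=2)
t=3: δ = [6.221e-04, 2.592e-04, 1.037e-03]  ψ = [1, 2, 2]  (obs o_3=0)
backtrack: best end state = 2; path = [2, 0, 2, 2]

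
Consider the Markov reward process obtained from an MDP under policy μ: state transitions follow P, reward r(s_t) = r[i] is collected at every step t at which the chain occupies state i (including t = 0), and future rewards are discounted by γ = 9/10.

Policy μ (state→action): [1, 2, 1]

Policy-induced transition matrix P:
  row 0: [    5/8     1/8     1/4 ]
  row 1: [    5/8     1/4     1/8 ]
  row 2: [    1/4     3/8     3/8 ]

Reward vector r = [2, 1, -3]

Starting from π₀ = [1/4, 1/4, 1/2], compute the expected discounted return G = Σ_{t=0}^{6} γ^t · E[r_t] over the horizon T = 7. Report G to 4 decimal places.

G = 1.2403

t=0: π = [0.2500, 0.2500, 0.5000], E[r] = -0.7500, γ^t·E[r] = -0.750000, running G = -0.750000
t=1: π = [0.4375, 0.2813, 0.2813], E[r] = 0.3125, γ^t·E[r] = 0.281250, running G = -0.468750
t=2: π = [0.5195, 0.2305, 0.2500], E[r] = 0.5195, γ^t·E[r] = 0.420820, running G = -0.047930
t=3: π = [0.5313, 0.2163, 0.2524], E[r] = 0.5215, γ^t·E[r] = 0.380162, running G = 0.332232
t=4: π = [0.5303, 0.2151, 0.2545], E[r] = 0.5123, γ^t·E[r] = 0.336099, running G = 0.668332
t=5: π = [0.5296, 0.2155, 0.2549], E[r] = 0.5099, γ^t·E[r] = 0.301075, running G = 0.969406
t=6: π = [0.5294, 0.2157, 0.2549], E[r] = 0.5097, γ^t·E[r] = 0.270878, running G = 1.240284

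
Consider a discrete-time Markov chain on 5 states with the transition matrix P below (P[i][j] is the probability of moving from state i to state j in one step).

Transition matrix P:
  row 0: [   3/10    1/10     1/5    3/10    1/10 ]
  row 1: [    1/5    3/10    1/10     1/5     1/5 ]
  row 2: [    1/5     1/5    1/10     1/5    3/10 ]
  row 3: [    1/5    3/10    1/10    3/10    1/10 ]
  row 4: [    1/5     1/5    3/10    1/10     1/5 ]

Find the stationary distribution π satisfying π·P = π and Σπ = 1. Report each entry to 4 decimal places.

Balance equations π_j = Σ_i π_i·P[i][j]:
  π_0 = 3/10·π_0 + 1/5·π_1 + 1/5·π_2 + 1/5·π_3 + 1/5·π_4
  π_1 = 1/10·π_0 + 3/10·π_1 + 1/5·π_2 + 3/10·π_3 + 1/5·π_4
  π_2 = 1/5·π_0 + 1/10·π_1 + 1/10·π_2 + 1/10·π_3 + 3/10·π_4
  π_3 = 3/10·π_0 + 1/5·π_1 + 1/5·π_2 + 3/10·π_3 + 1/10·π_4
  normalize: π_0 + π_1 + π_2 + π_3 + π_4 = 1
Solving the linear system gives exactly π = [2/9, 583/2616, 409/2616, 1789/7848, 1339/7848].

π = [0.2222, 0.2229, 0.1563, 0.2280, 0.1706]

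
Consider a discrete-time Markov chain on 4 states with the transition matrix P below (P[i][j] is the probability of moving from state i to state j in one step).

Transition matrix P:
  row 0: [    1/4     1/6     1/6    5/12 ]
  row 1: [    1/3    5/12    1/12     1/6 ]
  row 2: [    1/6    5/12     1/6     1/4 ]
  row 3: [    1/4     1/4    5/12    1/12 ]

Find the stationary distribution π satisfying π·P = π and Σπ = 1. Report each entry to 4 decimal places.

Balance equations π_j = Σ_i π_i·P[i][j]:
  π_0 = 1/4·π_0 + 1/3·π_1 + 1/6·π_2 + 1/4·π_3
  π_1 = 1/6·π_0 + 5/12·π_1 + 5/12·π_2 + 1/4·π_3
  π_2 = 1/6·π_0 + 1/12·π_1 + 1/6·π_2 + 5/12·π_3
  normalize: π_0 + π_1 + π_2 + π_3 = 1
Solving the linear system gives exactly π = [491/1891, 593/1891, 374/1891, 433/1891].

π = [0.2597, 0.3136, 0.1978, 0.2290]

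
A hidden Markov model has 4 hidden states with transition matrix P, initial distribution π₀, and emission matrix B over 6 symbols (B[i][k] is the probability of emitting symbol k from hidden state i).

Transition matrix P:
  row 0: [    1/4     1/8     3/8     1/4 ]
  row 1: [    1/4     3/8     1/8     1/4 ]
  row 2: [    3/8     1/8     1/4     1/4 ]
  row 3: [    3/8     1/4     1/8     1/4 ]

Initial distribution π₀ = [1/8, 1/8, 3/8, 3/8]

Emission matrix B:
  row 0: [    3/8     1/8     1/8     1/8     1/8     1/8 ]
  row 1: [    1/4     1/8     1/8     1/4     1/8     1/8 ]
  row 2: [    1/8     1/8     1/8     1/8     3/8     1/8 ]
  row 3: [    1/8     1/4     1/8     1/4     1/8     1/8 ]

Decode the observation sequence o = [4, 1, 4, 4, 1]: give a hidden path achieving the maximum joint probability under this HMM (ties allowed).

path = [2, 0, 2, 2, 3]

t=0: δ = [1.562e-02, 1.562e-02, 1.406e-01, 4.688e-02]  (obs o_0=4)
t=1: δ = [6.592e-03, 2.197e-03, 4.395e-03, 8.789e-03]  ψ = [2, 2, 2, 2]  (obs o_1=1)
t=2: δ = [4.120e-04, 2.747e-04, 9.270e-04, 2.747e-04]  ψ = [3, 3, 0, 3]  (obs o_2=4)
t=3: δ = [4.345e-05, 1.448e-05, 8.690e-05, 2.897e-05]  ψ = [2, 2, 2, 2]  (obs o_3=4)
t=4: δ = [4.074e-06, 1.358e-06, 2.716e-06, 5.431e-06]  ψ = [2, 2, 2, 2]  (obs o_4=1)
backtrack: best end state = 3; path = [2, 0, 2, 2, 3]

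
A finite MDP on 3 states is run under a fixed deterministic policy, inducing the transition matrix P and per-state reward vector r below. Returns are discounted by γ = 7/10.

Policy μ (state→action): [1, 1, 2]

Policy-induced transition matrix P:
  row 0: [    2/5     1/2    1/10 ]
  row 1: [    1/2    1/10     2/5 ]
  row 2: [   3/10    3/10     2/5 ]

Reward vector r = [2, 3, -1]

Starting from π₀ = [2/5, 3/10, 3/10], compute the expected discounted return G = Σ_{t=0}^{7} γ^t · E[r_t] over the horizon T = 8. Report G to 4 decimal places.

G = 4.5678

t=0: π = [0.4000, 0.3000, 0.3000], E[r] = 1.4000, γ^t·E[r] = 1.400000, running G = 1.400000
t=1: π = [0.4000, 0.3200, 0.2800], E[r] = 1.4800, γ^t·E[r] = 1.036000, running G = 2.436000
t=2: π = [0.4040, 0.3160, 0.2800], E[r] = 1.4760, γ^t·E[r] = 0.723240, running G = 3.159240
t=3: π = [0.4036, 0.3176, 0.2788], E[r] = 1.4812, γ^t·E[r] = 0.508052, running G = 3.667292
t=4: π = [0.4039, 0.3172, 0.2789], E[r] = 1.4804, γ^t·E[r] = 0.355454, running G = 4.022745
t=5: π = [0.4038, 0.3173, 0.2788], E[r] = 1.4808, γ^t·E[r] = 0.248883, running G = 4.271628
t=6: π = [0.4039, 0.3173, 0.2789], E[r] = 1.4807, γ^t·E[r] = 0.174208, running G = 4.445836
t=7: π = [0.4038, 0.3173, 0.2788], E[r] = 1.4808, γ^t·E[r] = 0.121948, running G = 4.567784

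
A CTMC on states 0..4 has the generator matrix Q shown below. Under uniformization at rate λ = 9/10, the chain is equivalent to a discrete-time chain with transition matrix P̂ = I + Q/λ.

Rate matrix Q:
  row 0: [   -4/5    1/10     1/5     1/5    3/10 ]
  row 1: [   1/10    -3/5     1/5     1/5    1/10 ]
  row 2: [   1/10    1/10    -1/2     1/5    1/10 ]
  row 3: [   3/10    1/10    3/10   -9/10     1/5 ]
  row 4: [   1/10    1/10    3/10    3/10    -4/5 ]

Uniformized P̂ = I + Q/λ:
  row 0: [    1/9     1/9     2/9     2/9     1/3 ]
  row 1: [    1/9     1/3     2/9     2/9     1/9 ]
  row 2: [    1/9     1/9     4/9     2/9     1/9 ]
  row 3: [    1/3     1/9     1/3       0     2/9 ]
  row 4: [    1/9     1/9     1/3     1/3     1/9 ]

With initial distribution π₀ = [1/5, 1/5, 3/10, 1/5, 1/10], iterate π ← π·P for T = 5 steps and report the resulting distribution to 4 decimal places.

t=0: π = [0.2000, 0.2000, 0.3000, 0.2000, 0.1000]
t=1: π = [0.1556, 0.1556, 0.3222, 0.1889, 0.1778]
t=2: π = [0.1531, 0.1457, 0.3346, 0.2000, 0.1667]
t=3: π = [0.1556, 0.1435, 0.3373, 0.1963, 0.1674]
t=4: π = [0.1547, 0.1430, 0.3376, 0.1972, 0.1675]
t=5: π = [0.1549, 0.1429, 0.3378, 0.1970, 0.1674]

π = [0.1549, 0.1429, 0.3378, 0.1970, 0.1674]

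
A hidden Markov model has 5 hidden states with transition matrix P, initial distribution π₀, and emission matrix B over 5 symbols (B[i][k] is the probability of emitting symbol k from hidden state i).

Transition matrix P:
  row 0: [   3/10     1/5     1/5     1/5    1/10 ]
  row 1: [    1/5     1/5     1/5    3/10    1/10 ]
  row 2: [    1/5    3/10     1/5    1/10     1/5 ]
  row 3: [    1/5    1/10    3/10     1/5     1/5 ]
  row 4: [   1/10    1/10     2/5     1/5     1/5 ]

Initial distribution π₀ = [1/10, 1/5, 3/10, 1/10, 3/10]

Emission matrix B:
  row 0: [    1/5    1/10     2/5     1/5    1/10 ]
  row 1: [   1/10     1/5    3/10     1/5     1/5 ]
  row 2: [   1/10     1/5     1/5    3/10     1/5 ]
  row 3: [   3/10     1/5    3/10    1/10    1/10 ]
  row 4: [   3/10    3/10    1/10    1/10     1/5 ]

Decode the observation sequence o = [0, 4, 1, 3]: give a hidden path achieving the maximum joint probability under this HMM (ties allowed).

path = [4, 2, 4, 2]

t=0: δ = [2.000e-02, 2.000e-02, 3.000e-02, 3.000e-02, 9.000e-02]  (obs o_0=0)
t=1: δ = [9.000e-04, 1.800e-03, 7.200e-03, 1.800e-03, 3.600e-03]  ψ = [4, 2, 4, 4, 4]  (obs o_1=4)
t=2: δ = [1.440e-04, 4.320e-04, 2.880e-04, 1.440e-04, 4.320e-04]  ψ = [2, 2, 2, 2, 2]  (obs o_2=1)
t=3: δ = [1.728e-05, 1.728e-05, 5.184e-05, 1.296e-05, 8.640e-06]  ψ = [1, 1, 4, 1, 4]  (obs o_3=3)
backtrack: best end state = 2; path = [4, 2, 4, 2]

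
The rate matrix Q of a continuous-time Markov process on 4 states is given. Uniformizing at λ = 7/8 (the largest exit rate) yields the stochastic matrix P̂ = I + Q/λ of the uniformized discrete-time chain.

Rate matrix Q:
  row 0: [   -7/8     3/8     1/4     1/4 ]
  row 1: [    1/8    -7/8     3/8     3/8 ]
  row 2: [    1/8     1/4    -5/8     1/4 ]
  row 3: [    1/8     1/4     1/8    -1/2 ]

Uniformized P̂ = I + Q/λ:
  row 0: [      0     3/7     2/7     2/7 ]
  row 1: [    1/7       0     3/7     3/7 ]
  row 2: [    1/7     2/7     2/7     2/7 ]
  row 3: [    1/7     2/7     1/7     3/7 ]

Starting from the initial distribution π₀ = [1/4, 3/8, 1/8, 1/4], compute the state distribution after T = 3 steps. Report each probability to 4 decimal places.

π = [0.1246, 0.2354, 0.2671, 0.3728]

t=0: π = [0.2500, 0.3750, 0.1250, 0.2500]
t=1: π = [0.1071, 0.2143, 0.3036, 0.3750]
t=2: π = [0.1276, 0.2398, 0.2628, 0.3699]
t=3: π = [0.1246, 0.2354, 0.2671, 0.3728]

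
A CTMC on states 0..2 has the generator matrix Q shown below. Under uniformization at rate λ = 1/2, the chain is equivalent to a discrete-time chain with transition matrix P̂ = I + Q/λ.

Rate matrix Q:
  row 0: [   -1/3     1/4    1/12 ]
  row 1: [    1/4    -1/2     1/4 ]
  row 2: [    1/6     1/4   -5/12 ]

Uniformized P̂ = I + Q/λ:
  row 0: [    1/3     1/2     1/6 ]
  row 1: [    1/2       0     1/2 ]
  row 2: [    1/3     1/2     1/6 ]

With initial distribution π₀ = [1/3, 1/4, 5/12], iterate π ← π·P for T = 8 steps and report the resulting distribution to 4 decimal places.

π = [0.3890, 0.3330, 0.2780]

t=0: π = [0.3333, 0.2500, 0.4167]
t=1: π = [0.3750, 0.3750, 0.2500]
t=2: π = [0.3958, 0.3125, 0.2917]
t=3: π = [0.3854, 0.3438, 0.2708]
t=4: π = [0.3906, 0.3281, 0.2813]
t=5: π = [0.3880, 0.3359, 0.2760]
t=6: π = [0.3893, 0.3320, 0.2786]
t=7: π = [0.3887, 0.3340, 0.2773]
t=8: π = [0.3890, 0.3330, 0.2780]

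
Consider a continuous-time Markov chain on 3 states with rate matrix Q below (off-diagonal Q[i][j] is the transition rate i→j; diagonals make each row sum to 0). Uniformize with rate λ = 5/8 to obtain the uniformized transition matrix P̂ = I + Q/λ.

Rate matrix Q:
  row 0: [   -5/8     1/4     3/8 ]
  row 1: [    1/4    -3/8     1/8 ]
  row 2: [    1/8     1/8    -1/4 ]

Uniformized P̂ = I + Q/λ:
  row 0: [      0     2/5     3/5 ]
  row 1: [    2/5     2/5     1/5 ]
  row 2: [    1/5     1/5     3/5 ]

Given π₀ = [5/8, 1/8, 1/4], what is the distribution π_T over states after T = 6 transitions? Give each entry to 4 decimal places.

π = [0.2176, 0.3043, 0.4781]

t=0: π = [0.6250, 0.1250, 0.2500]
t=1: π = [0.1000, 0.3500, 0.5500]
t=2: π = [0.2500, 0.2900, 0.4600]
t=3: π = [0.2080, 0.3080, 0.4840]
t=4: π = [0.2200, 0.3032, 0.4768]
t=5: π = [0.2166, 0.3046, 0.4787]
t=6: π = [0.2176, 0.3043, 0.4781]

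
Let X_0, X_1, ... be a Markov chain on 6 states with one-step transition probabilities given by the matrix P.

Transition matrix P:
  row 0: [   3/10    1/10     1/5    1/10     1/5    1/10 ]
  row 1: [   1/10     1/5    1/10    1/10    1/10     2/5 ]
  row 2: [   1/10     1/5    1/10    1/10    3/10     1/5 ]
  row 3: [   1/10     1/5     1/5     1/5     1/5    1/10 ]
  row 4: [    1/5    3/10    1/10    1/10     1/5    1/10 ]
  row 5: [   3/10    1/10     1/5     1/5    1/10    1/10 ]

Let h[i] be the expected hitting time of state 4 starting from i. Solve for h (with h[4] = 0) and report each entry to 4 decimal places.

h = [5.3636, 6.1818, 5.0000, 5.4545, 0.0000, 5.9091]

First-step conditioning: h[4] = 0; for i ≠ 4, h[i] = 1 + Σ_k P[i][k]·h[k].
  h[0] = 1 + 3/10·h[0] + 1/10·h[1] + 1/5·h[2] + 1/10·h[3] + 1/10·h[5]
  h[1] = 1 + 1/10·h[0] + 1/5·h[1] + 1/10·h[2] + 1/10·h[3] + 2/5·h[5]
  h[2] = 1 + 1/10·h[0] + 1/5·h[1] + 1/10·h[2] + 1/10·h[3] + 1/5·h[5]
  h[3] = 1 + 1/10·h[0] + 1/5·h[1] + 1/5·h[2] + 1/5·h[3] + 1/10·h[5]
  h[5] = 1 + 3/10·h[0] + 1/10·h[1] + 1/5·h[2] + 1/5·h[3] + 1/10·h[5]
Solving the 5×5 linear system over states ≠ 4 gives exactly h = [59/11, 68/11, 5, 60/11, 0, 65/11] (h[4] = 0 is the target).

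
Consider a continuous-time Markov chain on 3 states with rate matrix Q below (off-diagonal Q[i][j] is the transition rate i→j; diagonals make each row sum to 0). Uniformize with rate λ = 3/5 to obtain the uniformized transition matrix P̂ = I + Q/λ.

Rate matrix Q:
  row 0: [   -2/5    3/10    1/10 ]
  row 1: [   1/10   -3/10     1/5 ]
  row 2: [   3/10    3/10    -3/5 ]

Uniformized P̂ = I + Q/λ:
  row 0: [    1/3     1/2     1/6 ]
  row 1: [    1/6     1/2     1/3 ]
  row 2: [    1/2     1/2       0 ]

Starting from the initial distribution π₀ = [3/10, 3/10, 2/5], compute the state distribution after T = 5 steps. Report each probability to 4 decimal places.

π = [0.2858, 0.5000, 0.2142]

t=0: π = [0.3000, 0.3000, 0.4000]
t=1: π = [0.3500, 0.5000, 0.1500]
t=2: π = [0.2750, 0.5000, 0.2250]
t=3: π = [0.2875, 0.5000, 0.2125]
t=4: π = [0.2854, 0.5000, 0.2146]
t=5: π = [0.2858, 0.5000, 0.2142]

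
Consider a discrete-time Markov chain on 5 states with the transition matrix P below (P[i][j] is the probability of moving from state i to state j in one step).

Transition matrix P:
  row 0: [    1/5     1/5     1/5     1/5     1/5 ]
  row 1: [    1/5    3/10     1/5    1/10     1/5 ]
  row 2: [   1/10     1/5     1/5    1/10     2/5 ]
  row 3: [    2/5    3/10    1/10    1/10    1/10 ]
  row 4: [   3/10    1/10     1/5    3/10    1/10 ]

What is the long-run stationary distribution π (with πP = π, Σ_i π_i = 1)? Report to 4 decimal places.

π = [0.2344, 0.2181, 0.1836, 0.1635, 0.2003]

Balance equations π_j = Σ_i π_i·P[i][j]:
  π_0 = 1/5·π_0 + 1/5·π_1 + 1/10·π_2 + 2/5·π_3 + 3/10·π_4
  π_1 = 1/5·π_0 + 3/10·π_1 + 1/5·π_2 + 3/10·π_3 + 1/10·π_4
  π_2 = 1/5·π_0 + 1/5·π_1 + 1/5·π_2 + 1/10·π_3 + 1/5·π_4
  π_3 = 1/5·π_0 + 1/10·π_1 + 1/10·π_2 + 1/10·π_3 + 3/10·π_4
  normalize: π_0 + π_1 + π_2 + π_3 + π_4 = 1
Solving the linear system gives exactly π = [2583/11021, 2404/11021, 2024/11021, 1802/11021, 2208/11021].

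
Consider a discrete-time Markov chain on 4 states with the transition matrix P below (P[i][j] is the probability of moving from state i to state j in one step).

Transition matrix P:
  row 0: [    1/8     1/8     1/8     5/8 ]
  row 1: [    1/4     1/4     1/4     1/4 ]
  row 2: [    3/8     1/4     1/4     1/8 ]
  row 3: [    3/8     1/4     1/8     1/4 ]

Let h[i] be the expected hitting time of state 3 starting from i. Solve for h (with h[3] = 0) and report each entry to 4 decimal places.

First-step conditioning: h[3] = 0; for i ≠ 3, h[i] = 1 + Σ_k P[i][k]·h[k].
  h[0] = 1 + 1/8·h[0] + 1/8·h[1] + 1/8·h[2]
  h[1] = 1 + 1/4·h[0] + 1/4·h[1] + 1/4·h[2]
  h[2] = 1 + 3/8·h[0] + 1/4·h[1] + 1/4·h[2]
Solving the 3×3 linear system over states ≠ 3 gives exactly h = [48/23, 73/23, 79/23, 0] (h[3] = 0 is the target).

h = [2.0870, 3.1739, 3.4348, 0.0000]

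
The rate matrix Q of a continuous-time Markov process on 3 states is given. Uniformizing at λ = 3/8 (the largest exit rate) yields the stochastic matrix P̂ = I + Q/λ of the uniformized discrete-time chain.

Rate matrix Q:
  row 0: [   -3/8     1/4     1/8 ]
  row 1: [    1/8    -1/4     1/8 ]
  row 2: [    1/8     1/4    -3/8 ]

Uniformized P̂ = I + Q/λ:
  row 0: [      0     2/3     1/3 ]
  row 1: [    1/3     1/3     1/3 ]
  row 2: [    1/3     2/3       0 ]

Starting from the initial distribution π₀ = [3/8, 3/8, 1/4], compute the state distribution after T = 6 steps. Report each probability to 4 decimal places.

π = [0.2502, 0.4998, 0.2500]

t=0: π = [0.3750, 0.3750, 0.2500]
t=1: π = [0.2083, 0.5417, 0.2500]
t=2: π = [0.2639, 0.4861, 0.2500]
t=3: π = [0.2454, 0.5046, 0.2500]
t=4: π = [0.2515, 0.4985, 0.2500]
t=5: π = [0.2495, 0.5005, 0.2500]
t=6: π = [0.2502, 0.4998, 0.2500]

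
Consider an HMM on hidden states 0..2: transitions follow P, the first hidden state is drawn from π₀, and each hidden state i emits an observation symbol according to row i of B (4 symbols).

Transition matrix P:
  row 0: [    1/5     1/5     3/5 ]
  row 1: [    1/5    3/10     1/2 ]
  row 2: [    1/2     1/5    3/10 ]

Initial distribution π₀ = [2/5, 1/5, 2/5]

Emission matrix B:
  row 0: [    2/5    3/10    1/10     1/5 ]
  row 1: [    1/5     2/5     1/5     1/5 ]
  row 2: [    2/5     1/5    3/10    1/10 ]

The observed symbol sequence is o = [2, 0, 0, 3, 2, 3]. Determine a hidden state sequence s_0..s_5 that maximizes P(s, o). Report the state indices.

path = [2, 0, 2, 0, 2, 0]

t=0: δ = [4.000e-02, 4.000e-02, 1.200e-01]  (obs o_0=2)
t=1: δ = [2.400e-02, 4.800e-03, 1.440e-02]  ψ = [2, 2, 2]  (obs o_1=0)
t=2: δ = [2.880e-03, 9.600e-04, 5.760e-03]  ψ = [2, 0, 0]  (obs o_2=0)
t=3: δ = [5.760e-04, 2.304e-04, 1.728e-04]  ψ = [2, 2, 0]  (obs o_3=3)
t=4: δ = [1.152e-05, 2.304e-05, 1.037e-04]  ψ = [0, 0, 0]  (obs o_4=2)
t=5: δ = [1.037e-05, 4.147e-06, 3.110e-06]  ψ = [2, 2, 2]  (obs o_5=3)
backtrack: best end state = 0; path = [2, 0, 2, 0, 2, 0]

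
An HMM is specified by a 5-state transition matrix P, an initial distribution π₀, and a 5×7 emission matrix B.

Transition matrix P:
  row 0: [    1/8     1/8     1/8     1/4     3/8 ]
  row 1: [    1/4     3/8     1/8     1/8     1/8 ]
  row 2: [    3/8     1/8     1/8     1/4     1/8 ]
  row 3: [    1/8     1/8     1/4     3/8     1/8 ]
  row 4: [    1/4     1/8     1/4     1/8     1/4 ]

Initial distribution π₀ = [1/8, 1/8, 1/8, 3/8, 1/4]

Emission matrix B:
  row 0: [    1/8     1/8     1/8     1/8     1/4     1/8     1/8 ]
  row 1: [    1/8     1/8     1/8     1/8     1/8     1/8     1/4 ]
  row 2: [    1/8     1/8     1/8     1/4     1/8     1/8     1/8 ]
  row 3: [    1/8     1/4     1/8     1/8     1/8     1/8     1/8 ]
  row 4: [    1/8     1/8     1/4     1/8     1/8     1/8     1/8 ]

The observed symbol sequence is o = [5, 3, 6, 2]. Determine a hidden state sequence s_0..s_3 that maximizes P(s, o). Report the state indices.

path = [3, 2, 0, 4]

t=0: δ = [1.562e-02, 1.562e-02, 1.562e-02, 4.688e-02, 3.125e-02]  (obs o_0=5)
t=1: δ = [9.766e-04, 7.324e-04, 2.930e-03, 2.197e-03, 9.766e-04]  ψ = [4, 1, 3, 3, 4]  (obs o_1=3)
t=2: δ = [1.373e-04, 9.155e-05, 6.866e-05, 1.030e-04, 4.578e-05]  ψ = [2, 2, 3, 3, 0]  (obs o_2=6)
t=3: δ = [3.219e-06, 4.292e-06, 3.219e-06, 4.828e-06, 1.287e-05]  ψ = [2, 1, 3, 3, 0]  (obs o_3=2)
backtrack: best end state = 4; path = [3, 2, 0, 4]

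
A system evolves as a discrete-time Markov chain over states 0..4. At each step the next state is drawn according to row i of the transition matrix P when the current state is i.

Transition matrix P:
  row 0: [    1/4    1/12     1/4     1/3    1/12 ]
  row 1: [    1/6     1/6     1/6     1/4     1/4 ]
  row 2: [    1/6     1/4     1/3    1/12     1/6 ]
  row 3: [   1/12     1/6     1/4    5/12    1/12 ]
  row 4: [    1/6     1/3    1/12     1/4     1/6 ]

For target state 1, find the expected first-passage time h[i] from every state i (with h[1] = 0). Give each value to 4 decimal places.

h = [5.6336, 0.0000, 4.6301, 5.1214, 4.3262]

First-step conditioning: h[1] = 0; for i ≠ 1, h[i] = 1 + Σ_k P[i][k]·h[k].
  h[0] = 1 + 1/4·h[0] + 1/4·h[2] + 1/3·h[3] + 1/12·h[4]
  h[2] = 1 + 1/6·h[0] + 1/3·h[2] + 1/12·h[3] + 1/6·h[4]
  h[3] = 1 + 1/12·h[0] + 1/4·h[2] + 5/12·h[3] + 1/12·h[4]
  h[4] = 1 + 1/6·h[0] + 1/12·h[2] + 1/4·h[3] + 1/6·h[4]
Solving the 4×4 linear system over states ≠ 1 gives exactly h = [738/131, 0, 6672/1441, 7380/1441, 6234/1441] (h[1] = 0 is the target).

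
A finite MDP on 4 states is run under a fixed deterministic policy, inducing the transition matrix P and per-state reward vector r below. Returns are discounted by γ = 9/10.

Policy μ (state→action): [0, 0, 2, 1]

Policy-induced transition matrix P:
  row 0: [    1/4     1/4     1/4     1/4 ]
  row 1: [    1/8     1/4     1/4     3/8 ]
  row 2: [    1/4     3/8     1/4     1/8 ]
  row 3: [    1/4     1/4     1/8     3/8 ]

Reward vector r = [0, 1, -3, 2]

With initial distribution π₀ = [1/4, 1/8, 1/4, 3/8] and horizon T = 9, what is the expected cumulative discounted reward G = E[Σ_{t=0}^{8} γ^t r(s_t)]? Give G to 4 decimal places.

G = 1.2888

t=0: π = [0.2500, 0.1250, 0.2500, 0.3750], E[r] = 0.1250, γ^t·E[r] = 0.125000, running G = 0.125000
t=1: π = [0.2344, 0.2813, 0.2031, 0.2813], E[r] = 0.2344, γ^t·E[r] = 0.210938, running G = 0.335938
t=2: π = [0.2148, 0.2754, 0.2148, 0.2949], E[r] = 0.2207, γ^t·E[r] = 0.178770, running G = 0.514707
t=3: π = [0.2156, 0.2769, 0.2131, 0.2944], E[r] = 0.2263, γ^t·E[r] = 0.164986, running G = 0.679693
t=4: π = [0.2154, 0.2766, 0.2132, 0.2948], E[r] = 0.2266, γ^t·E[r] = 0.148668, running G = 0.828361
t=5: π = [0.2154, 0.2766, 0.2132, 0.2948], E[r] = 0.2267, γ^t·E[r] = 0.133889, running G = 0.962250
t=6: π = [0.2154, 0.2766, 0.2132, 0.2948], E[r] = 0.2268, γ^t·E[r] = 0.120506, running G = 1.082756
t=7: π = [0.2154, 0.2766, 0.2132, 0.2948], E[r] = 0.2268, γ^t·E[r] = 0.108457, running G = 1.191213
t=8: π = [0.2154, 0.2766, 0.2132, 0.2948], E[r] = 0.2268, γ^t·E[r] = 0.097612, running G = 1.288825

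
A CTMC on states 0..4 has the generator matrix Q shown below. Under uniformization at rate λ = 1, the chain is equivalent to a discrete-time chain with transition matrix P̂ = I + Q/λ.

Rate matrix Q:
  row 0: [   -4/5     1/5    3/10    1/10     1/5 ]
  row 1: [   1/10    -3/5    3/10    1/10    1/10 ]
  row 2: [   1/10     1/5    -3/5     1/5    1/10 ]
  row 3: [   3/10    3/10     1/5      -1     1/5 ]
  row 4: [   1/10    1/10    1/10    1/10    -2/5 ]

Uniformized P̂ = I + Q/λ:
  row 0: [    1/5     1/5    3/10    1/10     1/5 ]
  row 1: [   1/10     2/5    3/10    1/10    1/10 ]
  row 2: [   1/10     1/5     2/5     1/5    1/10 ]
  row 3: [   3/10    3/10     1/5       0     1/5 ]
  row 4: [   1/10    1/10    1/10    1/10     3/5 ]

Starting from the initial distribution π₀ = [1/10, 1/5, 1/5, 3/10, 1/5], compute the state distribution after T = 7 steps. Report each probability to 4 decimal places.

π = [0.1367, 0.2331, 0.2650, 0.1150, 0.2502]

t=0: π = [0.1000, 0.2000, 0.2000, 0.3000, 0.2000]
t=1: π = [0.1700, 0.2500, 0.2500, 0.0900, 0.2400]
t=2: π = [0.1350, 0.2350, 0.2680, 0.1160, 0.2460]
t=3: π = [0.1367, 0.2340, 0.2660, 0.1152, 0.2481]
t=4: π = [0.1367, 0.2335, 0.2655, 0.1151, 0.2492]
t=5: π = [0.1367, 0.2333, 0.2652, 0.1150, 0.2498]
t=6: π = [0.1367, 0.2332, 0.2651, 0.1150, 0.2501]
t=7: π = [0.1367, 0.2331, 0.2650, 0.1150, 0.2502]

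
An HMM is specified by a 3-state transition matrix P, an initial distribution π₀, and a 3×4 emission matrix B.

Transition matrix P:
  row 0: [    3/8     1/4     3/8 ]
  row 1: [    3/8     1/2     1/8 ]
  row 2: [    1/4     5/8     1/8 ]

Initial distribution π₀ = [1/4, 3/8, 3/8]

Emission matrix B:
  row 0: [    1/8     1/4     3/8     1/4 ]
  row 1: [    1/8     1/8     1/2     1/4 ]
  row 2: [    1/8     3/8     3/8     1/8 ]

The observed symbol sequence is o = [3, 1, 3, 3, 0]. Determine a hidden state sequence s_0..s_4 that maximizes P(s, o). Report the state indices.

t=0: δ = [6.250e-02, 9.375e-02, 4.688e-02]  (obs o_0=3)
t=1: δ = [8.789e-03, 5.859e-03, 8.789e-03]  ψ = [1, 1, 0]  (obs o_1=1)
t=2: δ = [8.240e-04, 1.373e-03, 4.120e-04]  ψ = [0, 2, 0]  (obs o_2=3)
t=3: δ = [1.287e-04, 1.717e-04, 3.862e-05]  ψ = [1, 1, 0]  (obs o_3=3)
t=4: δ = [8.047e-06, 1.073e-05, 6.035e-06]  ψ = [1, 1, 0]  (obs o_4=0)
backtrack: best end state = 1; path = [0, 2, 1, 1, 1]

path = [0, 2, 1, 1, 1]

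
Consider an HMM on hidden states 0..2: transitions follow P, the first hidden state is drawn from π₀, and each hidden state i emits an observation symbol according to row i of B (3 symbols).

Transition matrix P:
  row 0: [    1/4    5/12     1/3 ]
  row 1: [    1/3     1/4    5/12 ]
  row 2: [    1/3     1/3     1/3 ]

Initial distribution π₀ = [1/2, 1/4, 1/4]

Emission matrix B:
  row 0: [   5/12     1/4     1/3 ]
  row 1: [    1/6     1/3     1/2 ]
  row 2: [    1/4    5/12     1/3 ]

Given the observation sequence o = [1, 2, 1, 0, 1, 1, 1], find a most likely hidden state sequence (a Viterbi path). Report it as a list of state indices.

t=0: δ = [1.250e-01, 8.333e-02, 1.042e-01]  (obs o_0=1)
t=1: δ = [1.157e-02, 2.604e-02, 1.389e-02]  ψ = [2, 0, 0]  (obs o_1=2)
t=2: δ = [2.170e-03, 2.170e-03, 4.521e-03]  ψ = [1, 1, 1]  (obs o_2=1)
t=3: δ = [6.279e-04, 2.512e-04, 3.768e-04]  ψ = [2, 2, 2]  (obs o_3=0)
t=4: δ = [3.925e-05, 8.721e-05, 8.721e-05]  ψ = [0, 0, 0]  (obs o_4=1)
t=5: δ = [7.268e-06, 9.690e-06, 1.514e-05]  ψ = [1, 2, 1]  (obs o_5=1)
t=6: δ = [1.262e-06, 1.682e-06, 2.103e-06]  ψ = [2, 2, 2]  (obs o_6=1)
backtrack: best end state = 2; path = [0, 1, 2, 0, 1, 2, 2]

path = [0, 1, 2, 0, 1, 2, 2]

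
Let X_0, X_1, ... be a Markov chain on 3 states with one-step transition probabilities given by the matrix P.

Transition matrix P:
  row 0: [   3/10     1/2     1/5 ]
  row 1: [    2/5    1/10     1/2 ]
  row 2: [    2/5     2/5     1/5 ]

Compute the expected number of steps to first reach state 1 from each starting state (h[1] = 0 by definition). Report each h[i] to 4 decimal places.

h = [2.0833, 0.0000, 2.2917]

First-step conditioning: h[1] = 0; for i ≠ 1, h[i] = 1 + Σ_k P[i][k]·h[k].
  h[0] = 1 + 3/10·h[0] + 1/5·h[2]
  h[2] = 1 + 2/5·h[0] + 1/5·h[2]
Solving the 2×2 linear system over states ≠ 1 gives exactly h = [25/12, 0, 55/24] (h[1] = 0 is the target).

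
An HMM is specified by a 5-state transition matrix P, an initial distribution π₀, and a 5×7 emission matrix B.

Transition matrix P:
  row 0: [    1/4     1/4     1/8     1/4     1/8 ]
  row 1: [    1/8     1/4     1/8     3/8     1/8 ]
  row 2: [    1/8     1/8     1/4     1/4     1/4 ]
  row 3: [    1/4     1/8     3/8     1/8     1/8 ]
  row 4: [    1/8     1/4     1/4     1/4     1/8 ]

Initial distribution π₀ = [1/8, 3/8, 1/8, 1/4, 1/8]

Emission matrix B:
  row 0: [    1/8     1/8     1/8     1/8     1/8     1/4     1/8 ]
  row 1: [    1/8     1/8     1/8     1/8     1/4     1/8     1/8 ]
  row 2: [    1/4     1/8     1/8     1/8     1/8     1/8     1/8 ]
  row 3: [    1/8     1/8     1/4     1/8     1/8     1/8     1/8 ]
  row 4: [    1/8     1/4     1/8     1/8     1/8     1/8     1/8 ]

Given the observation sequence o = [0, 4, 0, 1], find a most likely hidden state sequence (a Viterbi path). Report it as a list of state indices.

t=0: δ = [1.562e-02, 4.688e-02, 3.125e-02, 3.125e-02, 1.562e-02]  (obs o_0=0)
t=1: δ = [9.766e-04, 2.930e-03, 1.465e-03, 2.197e-03, 9.766e-04]  ψ = [3, 1, 3, 1, 2]  (obs o_1=4)
t=2: δ = [6.866e-05, 9.155e-05, 2.060e-04, 1.373e-04, 4.578e-05]  ψ = [3, 1, 3, 1, 1]  (obs o_2=0)
t=3: δ = [4.292e-06, 3.219e-06, 6.437e-06, 6.437e-06, 1.287e-05]  ψ = [3, 2, 2, 2, 2]  (obs o_3=1)
backtrack: best end state = 4; path = [1, 3, 2, 4]

path = [1, 3, 2, 4]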